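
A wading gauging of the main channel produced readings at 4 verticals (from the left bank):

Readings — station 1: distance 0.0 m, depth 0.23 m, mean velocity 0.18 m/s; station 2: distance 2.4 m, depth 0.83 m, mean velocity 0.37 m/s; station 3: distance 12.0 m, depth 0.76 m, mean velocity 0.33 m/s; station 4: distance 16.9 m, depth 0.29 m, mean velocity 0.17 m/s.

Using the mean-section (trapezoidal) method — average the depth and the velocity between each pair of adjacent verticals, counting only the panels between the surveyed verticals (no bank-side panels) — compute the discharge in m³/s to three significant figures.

Panel 1-2: Δb = 2.4 m, d̄ = (0.23+0.83)/2 = 0.53, v̄ = (0.18+0.37)/2 = 0.275 → q = 2.4×0.53×0.275 = 0.3498 m³/s
Panel 2-3: Δb = 9.6 m, d̄ = (0.83+0.76)/2 = 0.795, v̄ = (0.37+0.33)/2 = 0.35 → q = 9.6×0.795×0.35 = 2.671 m³/s
Panel 3-4: Δb = 4.9 m, d̄ = (0.76+0.29)/2 = 0.525, v̄ = (0.33+0.17)/2 = 0.25 → q = 4.9×0.525×0.25 = 0.6431 m³/s
Q = Σ q = 3.664 m³/s

3.66 m³/s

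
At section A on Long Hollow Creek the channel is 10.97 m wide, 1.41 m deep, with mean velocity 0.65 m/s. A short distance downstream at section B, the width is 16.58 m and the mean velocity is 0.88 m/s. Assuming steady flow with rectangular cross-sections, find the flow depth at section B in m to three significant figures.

Q = A₁V₁ = (10.97×1.41) × 0.65 = 10.05 m³/s
d₂ = Q/(b₂ V₂) = 10.05/(16.58×0.88) = 0.6891 m

0.689 m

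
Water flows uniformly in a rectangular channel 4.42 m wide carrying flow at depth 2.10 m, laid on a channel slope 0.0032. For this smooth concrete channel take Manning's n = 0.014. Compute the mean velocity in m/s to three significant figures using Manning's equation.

A = b·y = 4.42 × 2.10 = 9.282 m²
P = b + 2y = 4.42 + 2×2.10 = 8.620 m
R = A/P = 9.282/8.620 = 1.077 m
Q = (1/n)·A·R^(2/3)·S^(1/2) = (1/0.014) × 9.282 × 1.077^(2/3) × 0.0032^(1/2) = 39.40 m³/s
V = Q/A = 39.40/9.282 = 4.245 m/s

4.24 m/s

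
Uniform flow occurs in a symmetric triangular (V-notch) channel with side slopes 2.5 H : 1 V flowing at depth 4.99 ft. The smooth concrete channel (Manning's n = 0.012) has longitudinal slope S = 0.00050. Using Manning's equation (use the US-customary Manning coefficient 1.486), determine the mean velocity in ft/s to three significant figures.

A = z·y² = 2.5×4.99² = 62.25 ft²
P = 2y√(1+z²) = 2×4.99×√(1+2.5²) = 26.87 ft
R = A/P = 62.25/26.87 = 2.317 ft
Q = (1.486/n)·A·R^(2/3)·S^(1/2) = (1.486/0.012) × 62.25 × 2.317^(2/3) × 0.00050^(1/2) = 301.8 ft³/s
V = Q/A = 301.8/62.25 = 4.848 ft/s

4.85 ft/s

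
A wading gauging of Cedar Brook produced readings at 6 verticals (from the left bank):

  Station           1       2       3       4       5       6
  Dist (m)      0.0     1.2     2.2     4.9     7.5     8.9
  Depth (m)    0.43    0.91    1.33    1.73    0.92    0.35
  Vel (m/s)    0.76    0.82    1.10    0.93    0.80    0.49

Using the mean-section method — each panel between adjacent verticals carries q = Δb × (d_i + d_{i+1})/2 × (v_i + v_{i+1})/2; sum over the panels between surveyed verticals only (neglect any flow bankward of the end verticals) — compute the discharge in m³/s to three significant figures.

9.46 m³/s

Panel 1-2: Δb = 1.2 m, d̄ = (0.43+0.91)/2 = 0.67, v̄ = (0.76+0.82)/2 = 0.79 → q = 1.2×0.67×0.79 = 0.6352 m³/s
Panel 2-3: Δb = 1 m, d̄ = (0.91+1.33)/2 = 1.12, v̄ = (0.82+1.10)/2 = 0.96 → q = 1×1.12×0.96 = 1.075 m³/s
Panel 3-4: Δb = 2.7 m, d̄ = (1.33+1.73)/2 = 1.53, v̄ = (1.10+0.93)/2 = 1.015 → q = 2.7×1.53×1.015 = 4.193 m³/s
Panel 4-5: Δb = 2.6 m, d̄ = (1.73+0.92)/2 = 1.325, v̄ = (0.93+0.80)/2 = 0.865 → q = 2.6×1.325×0.865 = 2.980 m³/s
Panel 5-6: Δb = 1.4 m, d̄ = (0.92+0.35)/2 = 0.635, v̄ = (0.80+0.49)/2 = 0.645 → q = 1.4×0.635×0.645 = 0.5734 m³/s
Q = Σ q = 9.457 m³/s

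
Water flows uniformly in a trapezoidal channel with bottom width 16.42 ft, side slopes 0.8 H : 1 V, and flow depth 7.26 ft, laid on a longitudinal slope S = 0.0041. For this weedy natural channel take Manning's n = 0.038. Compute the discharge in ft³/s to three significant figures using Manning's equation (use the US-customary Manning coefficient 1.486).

A = (b + z·y)·y = (16.42 + 0.8×7.26)×7.26 = 161.4 ft²
P = b + 2y√(1+z²) = 16.42 + 2×7.26×√(1+0.8²) = 35.01 ft
R = A/P = 161.4/35.01 = 4.609 ft
Q = (1.486/n)·A·R^(2/3)·S^(1/2) = (1.486/0.038) × 161.4 × 4.609^(2/3) × 0.0041^(1/2) = 1119 ft³/s

1120 ft³/s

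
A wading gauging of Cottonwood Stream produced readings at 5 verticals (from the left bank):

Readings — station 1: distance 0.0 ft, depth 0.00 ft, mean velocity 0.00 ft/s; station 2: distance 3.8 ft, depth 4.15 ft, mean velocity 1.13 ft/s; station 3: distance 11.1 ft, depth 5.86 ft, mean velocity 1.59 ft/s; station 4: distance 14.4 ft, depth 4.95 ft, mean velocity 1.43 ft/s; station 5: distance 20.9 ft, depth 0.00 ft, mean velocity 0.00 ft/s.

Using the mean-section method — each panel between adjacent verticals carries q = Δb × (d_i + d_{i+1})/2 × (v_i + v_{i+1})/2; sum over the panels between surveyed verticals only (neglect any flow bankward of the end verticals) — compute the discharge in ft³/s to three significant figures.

Panel 1-2: Δb = 3.8 ft, d̄ = (0.00+4.15)/2 = 2.075, v̄ = (0.00+1.13)/2 = 0.565 → q = 3.8×2.075×0.565 = 4.455 ft³/s
Panel 2-3: Δb = 7.3 ft, d̄ = (4.15+5.86)/2 = 5.005, v̄ = (1.13+1.59)/2 = 1.36 → q = 7.3×5.005×1.36 = 49.69 ft³/s
Panel 3-4: Δb = 3.3 ft, d̄ = (5.86+4.95)/2 = 5.405, v̄ = (1.59+1.43)/2 = 1.51 → q = 3.3×5.405×1.51 = 26.93 ft³/s
Panel 4-5: Δb = 6.5 ft, d̄ = (4.95+0.00)/2 = 2.475, v̄ = (1.43+0.00)/2 = 0.715 → q = 6.5×2.475×0.715 = 11.50 ft³/s
Q = Σ q = 92.58 ft³/s

92.6 ft³/s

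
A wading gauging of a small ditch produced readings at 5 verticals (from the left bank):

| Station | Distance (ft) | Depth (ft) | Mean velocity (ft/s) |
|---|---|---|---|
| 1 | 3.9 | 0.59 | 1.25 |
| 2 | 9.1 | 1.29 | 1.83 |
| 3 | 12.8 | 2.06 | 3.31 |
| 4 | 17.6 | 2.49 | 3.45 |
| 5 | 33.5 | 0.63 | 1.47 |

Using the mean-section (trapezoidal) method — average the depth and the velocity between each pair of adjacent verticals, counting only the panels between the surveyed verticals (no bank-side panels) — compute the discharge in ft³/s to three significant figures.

Panel 1-2: Δb = 5.2 ft, d̄ = (0.59+1.29)/2 = 0.94, v̄ = (1.25+1.83)/2 = 1.54 → q = 5.2×0.94×1.54 = 7.528 ft³/s
Panel 2-3: Δb = 3.7 ft, d̄ = (1.29+2.06)/2 = 1.675, v̄ = (1.83+3.31)/2 = 2.57 → q = 3.7×1.675×2.57 = 15.93 ft³/s
Panel 3-4: Δb = 4.8 ft, d̄ = (2.06+2.49)/2 = 2.275, v̄ = (3.31+3.45)/2 = 3.38 → q = 4.8×2.275×3.38 = 36.91 ft³/s
Panel 4-5: Δb = 15.9 ft, d̄ = (2.49+0.63)/2 = 1.56, v̄ = (3.45+1.47)/2 = 2.46 → q = 15.9×1.56×2.46 = 61.02 ft³/s
Q = Σ q = 121.4 ft³/s

121 ft³/s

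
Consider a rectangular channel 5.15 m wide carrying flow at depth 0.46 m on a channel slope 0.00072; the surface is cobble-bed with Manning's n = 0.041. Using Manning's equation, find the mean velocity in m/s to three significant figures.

A = b·y = 5.15 × 0.46 = 2.369 m²
P = b + 2y = 5.15 + 2×0.46 = 6.070 m
R = A/P = 2.369/6.070 = 0.3903 m
Q = (1/n)·A·R^(2/3)·S^(1/2) = (1/0.041) × 2.369 × 0.3903^(2/3) × 0.00072^(1/2) = 0.8280 m³/s
V = Q/A = 0.8280/2.369 = 0.3495 m/s

0.350 m/s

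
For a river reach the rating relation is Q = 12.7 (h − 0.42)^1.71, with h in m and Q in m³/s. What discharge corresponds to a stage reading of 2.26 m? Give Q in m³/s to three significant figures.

36.0 m³/s

Q = 12.7 × (2.26 − 0.42)^1.71 = 12.7 × 1.84^1.71 = 36.03 m³/s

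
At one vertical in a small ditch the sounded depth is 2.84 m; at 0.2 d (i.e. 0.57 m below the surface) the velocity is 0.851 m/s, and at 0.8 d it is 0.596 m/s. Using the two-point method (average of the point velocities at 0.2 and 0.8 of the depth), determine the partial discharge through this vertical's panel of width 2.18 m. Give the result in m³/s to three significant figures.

4.48 m³/s

v̄ = (0.851 + 0.596) / 2 = 0.7235 m/s
q = v̄ × d × w = 0.7235 × 2.84 × 2.18 = 4.479 m³/s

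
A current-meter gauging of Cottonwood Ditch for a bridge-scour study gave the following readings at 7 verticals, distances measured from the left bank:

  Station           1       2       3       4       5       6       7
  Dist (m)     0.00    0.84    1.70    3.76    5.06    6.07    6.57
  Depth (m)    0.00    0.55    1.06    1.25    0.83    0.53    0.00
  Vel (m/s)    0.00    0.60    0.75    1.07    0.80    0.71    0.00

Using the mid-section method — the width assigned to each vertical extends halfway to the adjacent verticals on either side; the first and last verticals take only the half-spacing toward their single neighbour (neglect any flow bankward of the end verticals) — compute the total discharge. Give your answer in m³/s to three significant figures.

w_2 = (1.70 − 0.00)/2 = 0.85 m; q_2 = 0.60 × 0.55 × 0.85 = 0.2805 m³/s
w_3 = (3.76 − 0.84)/2 = 1.46 m; q_3 = 0.75 × 1.06 × 1.46 = 1.161 m³/s
w_4 = (5.06 − 1.70)/2 = 1.68 m; q_4 = 1.07 × 1.25 × 1.68 = 2.247 m³/s
w_5 = (6.07 − 3.76)/2 = 1.155 m; q_5 = 0.80 × 0.83 × 1.155 = 0.7669 m³/s
w_6 = (6.57 − 5.06)/2 = 0.755 m; q_6 = 0.71 × 0.53 × 0.755 = 0.2841 m³/s
Stations 1, 7 contribute zero (depth or velocity is 0).
Q = Σ qᵢ = 4.739 m³/s

4.74 m³/s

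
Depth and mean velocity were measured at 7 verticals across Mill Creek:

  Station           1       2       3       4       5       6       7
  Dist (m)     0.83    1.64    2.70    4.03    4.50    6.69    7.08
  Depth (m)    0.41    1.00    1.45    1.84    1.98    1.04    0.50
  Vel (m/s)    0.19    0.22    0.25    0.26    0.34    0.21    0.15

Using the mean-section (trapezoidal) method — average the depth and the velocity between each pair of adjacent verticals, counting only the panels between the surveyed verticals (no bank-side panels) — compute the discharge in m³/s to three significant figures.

Panel 1-2: Δb = 0.81 m, d̄ = (0.41+1.00)/2 = 0.705, v̄ = (0.19+0.22)/2 = 0.205 → q = 0.81×0.705×0.205 = 0.1171 m³/s
Panel 2-3: Δb = 1.06 m, d̄ = (1.00+1.45)/2 = 1.225, v̄ = (0.22+0.25)/2 = 0.235 → q = 1.06×1.225×0.235 = 0.3051 m³/s
Panel 3-4: Δb = 1.33 m, d̄ = (1.45+1.84)/2 = 1.645, v̄ = (0.25+0.26)/2 = 0.255 → q = 1.33×1.645×0.255 = 0.5579 m³/s
Panel 4-5: Δb = 0.47 m, d̄ = (1.84+1.98)/2 = 1.91, v̄ = (0.26+0.34)/2 = 0.3 → q = 0.47×1.91×0.3 = 0.2693 m³/s
Panel 5-6: Δb = 2.19 m, d̄ = (1.98+1.04)/2 = 1.51, v̄ = (0.34+0.21)/2 = 0.275 → q = 2.19×1.51×0.275 = 0.9094 m³/s
Panel 6-7: Δb = 0.39 m, d̄ = (1.04+0.50)/2 = 0.77, v̄ = (0.21+0.15)/2 = 0.18 → q = 0.39×0.77×0.18 = 0.05405 m³/s
Q = Σ q = 2.213 m³/s

2.21 m³/s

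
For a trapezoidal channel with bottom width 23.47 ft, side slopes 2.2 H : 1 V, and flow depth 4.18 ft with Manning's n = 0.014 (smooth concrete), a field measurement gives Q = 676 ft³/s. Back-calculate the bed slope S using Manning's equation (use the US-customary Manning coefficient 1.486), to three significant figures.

0.000476

A = (b + z·y)·y = (23.47 + 2.2×4.18)×4.18 = 136.5 ft²
P = b + 2y√(1+z²) = 23.47 + 2×4.18×√(1+2.2²) = 43.67 ft
R = A/P = 136.5/43.67 = 3.127 ft
S = (Q·n / (1.486·A·R^(2/3)))² = (676×0.014 / (1.486×136.5×2.138))² = 0.0004759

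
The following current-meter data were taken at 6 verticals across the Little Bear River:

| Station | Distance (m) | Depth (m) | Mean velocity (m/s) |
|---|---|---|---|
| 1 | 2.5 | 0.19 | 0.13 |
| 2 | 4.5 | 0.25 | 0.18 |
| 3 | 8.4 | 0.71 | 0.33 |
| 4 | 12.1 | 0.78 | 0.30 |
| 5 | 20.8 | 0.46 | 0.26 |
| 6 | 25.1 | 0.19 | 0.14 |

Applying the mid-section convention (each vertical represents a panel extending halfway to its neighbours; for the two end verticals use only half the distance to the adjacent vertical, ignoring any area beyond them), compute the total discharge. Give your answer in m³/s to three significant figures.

w_1 = (4.5 − 2.5)/2 = 1 m; q_1 = 0.13 × 0.19 × 1 = 0.02470 m³/s
w_2 = (8.4 − 2.5)/2 = 2.95 m; q_2 = 0.18 × 0.25 × 2.95 = 0.1328 m³/s
w_3 = (12.1 − 4.5)/2 = 3.8 m; q_3 = 0.33 × 0.71 × 3.8 = 0.8903 m³/s
w_4 = (20.8 − 8.4)/2 = 6.2 m; q_4 = 0.30 × 0.78 × 6.2 = 1.451 m³/s
w_5 = (25.1 − 12.1)/2 = 6.5 m; q_5 = 0.26 × 0.46 × 6.5 = 0.7774 m³/s
w_6 = (25.1 − 20.8)/2 = 2.15 m; q_6 = 0.14 × 0.19 × 2.15 = 0.05719 m³/s
Q = Σ qᵢ = 3.333 m³/s

3.33 m³/s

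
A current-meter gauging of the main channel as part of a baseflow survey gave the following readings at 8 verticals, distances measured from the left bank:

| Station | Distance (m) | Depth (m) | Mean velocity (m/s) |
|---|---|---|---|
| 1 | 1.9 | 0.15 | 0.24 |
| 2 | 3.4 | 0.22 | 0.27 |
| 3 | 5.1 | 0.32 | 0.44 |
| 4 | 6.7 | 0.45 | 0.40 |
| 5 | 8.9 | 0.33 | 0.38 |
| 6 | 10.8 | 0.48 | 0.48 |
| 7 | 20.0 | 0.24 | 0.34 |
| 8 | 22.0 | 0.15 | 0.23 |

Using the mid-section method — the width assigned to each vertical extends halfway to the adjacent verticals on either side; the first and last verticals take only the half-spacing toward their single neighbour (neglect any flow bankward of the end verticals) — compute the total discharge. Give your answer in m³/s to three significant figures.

2.72 m³/s

w_1 = (3.4 − 1.9)/2 = 0.75 m; q_1 = 0.24 × 0.15 × 0.75 = 0.02700 m³/s
w_2 = (5.1 − 1.9)/2 = 1.6 m; q_2 = 0.27 × 0.22 × 1.6 = 0.09504 m³/s
w_3 = (6.7 − 3.4)/2 = 1.65 m; q_3 = 0.44 × 0.32 × 1.65 = 0.2323 m³/s
w_4 = (8.9 − 5.1)/2 = 1.9 m; q_4 = 0.40 × 0.45 × 1.9 = 0.3420 m³/s
w_5 = (10.8 − 6.7)/2 = 2.05 m; q_5 = 0.38 × 0.33 × 2.05 = 0.2571 m³/s
w_6 = (20.0 − 8.9)/2 = 5.55 m; q_6 = 0.48 × 0.48 × 5.55 = 1.279 m³/s
w_7 = (22.0 − 10.8)/2 = 5.6 m; q_7 = 0.34 × 0.24 × 5.6 = 0.4570 m³/s
w_8 = (22.0 − 20.0)/2 = 1 m; q_8 = 0.23 × 0.15 × 1 = 0.03450 m³/s
Q = Σ qᵢ = 2.724 m³/s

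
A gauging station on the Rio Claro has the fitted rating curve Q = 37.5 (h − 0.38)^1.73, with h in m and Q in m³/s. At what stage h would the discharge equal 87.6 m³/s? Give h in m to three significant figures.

2.01 m

h − h₀ = (Q/C)^(1/b) = (87.6/37.5)^(1/1.73) = 1.633 m
h = 0.38 + 1.633 = 2.013 m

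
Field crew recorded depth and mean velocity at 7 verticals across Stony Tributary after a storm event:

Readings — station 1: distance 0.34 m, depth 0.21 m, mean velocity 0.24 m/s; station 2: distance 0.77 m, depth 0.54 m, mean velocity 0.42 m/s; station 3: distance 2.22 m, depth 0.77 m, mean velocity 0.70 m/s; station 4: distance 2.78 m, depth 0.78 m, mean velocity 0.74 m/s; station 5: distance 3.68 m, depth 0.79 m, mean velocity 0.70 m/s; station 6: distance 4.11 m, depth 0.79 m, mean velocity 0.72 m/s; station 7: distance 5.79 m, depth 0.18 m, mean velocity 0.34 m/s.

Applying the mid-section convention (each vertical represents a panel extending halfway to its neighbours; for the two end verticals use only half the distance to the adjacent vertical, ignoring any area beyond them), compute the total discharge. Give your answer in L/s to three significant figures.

2210 L/s

w_1 = (0.77 − 0.34)/2 = 0.215 m; q_1 = 0.24 × 0.21 × 0.215 = 0.01084 m³/s
w_2 = (2.22 − 0.34)/2 = 0.94 m; q_2 = 0.42 × 0.54 × 0.94 = 0.2132 m³/s
w_3 = (2.78 − 0.77)/2 = 1.005 m; q_3 = 0.70 × 0.77 × 1.005 = 0.5417 m³/s
w_4 = (3.68 − 2.22)/2 = 0.73 m; q_4 = 0.74 × 0.78 × 0.73 = 0.4214 m³/s
w_5 = (4.11 − 2.78)/2 = 0.665 m; q_5 = 0.70 × 0.79 × 0.665 = 0.3677 m³/s
w_6 = (5.79 − 3.68)/2 = 1.055 m; q_6 = 0.72 × 0.79 × 1.055 = 0.6001 m³/s
w_7 = (5.79 − 4.11)/2 = 0.84 m; q_7 = 0.34 × 0.18 × 0.84 = 0.05141 m³/s
Q = Σ qᵢ = 2.206 m³/s
= 2.206 × 1000 = 2206 L/s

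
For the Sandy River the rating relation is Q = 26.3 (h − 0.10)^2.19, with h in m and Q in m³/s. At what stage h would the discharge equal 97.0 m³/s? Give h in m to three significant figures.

h − h₀ = (Q/C)^(1/b) = (97.0/26.3)^(1/2.19) = 1.815 m
h = 0.10 + 1.815 = 1.915 m

1.91 m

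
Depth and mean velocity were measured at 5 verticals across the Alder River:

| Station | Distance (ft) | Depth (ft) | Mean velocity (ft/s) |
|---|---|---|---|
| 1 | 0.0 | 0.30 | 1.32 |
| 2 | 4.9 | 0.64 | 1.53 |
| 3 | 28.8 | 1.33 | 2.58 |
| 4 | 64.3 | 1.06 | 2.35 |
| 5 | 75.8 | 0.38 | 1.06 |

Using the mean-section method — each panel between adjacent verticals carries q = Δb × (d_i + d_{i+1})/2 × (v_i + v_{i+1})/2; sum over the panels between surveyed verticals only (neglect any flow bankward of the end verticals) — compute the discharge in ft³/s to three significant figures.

170 ft³/s

Panel 1-2: Δb = 4.9 ft, d̄ = (0.30+0.64)/2 = 0.47, v̄ = (1.32+1.53)/2 = 1.425 → q = 4.9×0.47×1.425 = 3.282 ft³/s
Panel 2-3: Δb = 23.9 ft, d̄ = (0.64+1.33)/2 = 0.985, v̄ = (1.53+2.58)/2 = 2.055 → q = 23.9×0.985×2.055 = 48.38 ft³/s
Panel 3-4: Δb = 35.5 ft, d̄ = (1.33+1.06)/2 = 1.195, v̄ = (2.58+2.35)/2 = 2.465 → q = 35.5×1.195×2.465 = 104.6 ft³/s
Panel 4-5: Δb = 11.5 ft, d̄ = (1.06+0.38)/2 = 0.72, v̄ = (2.35+1.06)/2 = 1.705 → q = 11.5×0.72×1.705 = 14.12 ft³/s
Q = Σ q = 170.3 ft³/s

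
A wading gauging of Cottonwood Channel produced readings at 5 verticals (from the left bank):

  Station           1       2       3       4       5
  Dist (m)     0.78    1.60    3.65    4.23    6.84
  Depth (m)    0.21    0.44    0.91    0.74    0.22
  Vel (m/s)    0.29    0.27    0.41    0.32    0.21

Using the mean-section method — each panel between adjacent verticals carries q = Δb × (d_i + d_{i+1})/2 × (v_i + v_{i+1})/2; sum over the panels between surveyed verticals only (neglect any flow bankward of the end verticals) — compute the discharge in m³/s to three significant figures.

Panel 1-2: Δb = 0.82 m, d̄ = (0.21+0.44)/2 = 0.325, v̄ = (0.29+0.27)/2 = 0.28 → q = 0.82×0.325×0.28 = 0.07462 m³/s
Panel 2-3: Δb = 2.05 m, d̄ = (0.44+0.91)/2 = 0.675, v̄ = (0.27+0.41)/2 = 0.34 → q = 2.05×0.675×0.34 = 0.4705 m³/s
Panel 3-4: Δb = 0.58 m, d̄ = (0.91+0.74)/2 = 0.825, v̄ = (0.41+0.32)/2 = 0.365 → q = 0.58×0.825×0.365 = 0.1747 m³/s
Panel 4-5: Δb = 2.61 m, d̄ = (0.74+0.22)/2 = 0.48, v̄ = (0.32+0.21)/2 = 0.265 → q = 2.61×0.48×0.265 = 0.3320 m³/s
Q = Σ q = 1.052 m³/s

1.05 m³/s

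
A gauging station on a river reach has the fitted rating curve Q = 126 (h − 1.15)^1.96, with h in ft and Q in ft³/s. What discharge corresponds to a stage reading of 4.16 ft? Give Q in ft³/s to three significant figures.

1090 ft³/s

Q = 126 × (4.16 − 1.15)^1.96 = 126 × 3.01^1.96 = 1092 ft³/s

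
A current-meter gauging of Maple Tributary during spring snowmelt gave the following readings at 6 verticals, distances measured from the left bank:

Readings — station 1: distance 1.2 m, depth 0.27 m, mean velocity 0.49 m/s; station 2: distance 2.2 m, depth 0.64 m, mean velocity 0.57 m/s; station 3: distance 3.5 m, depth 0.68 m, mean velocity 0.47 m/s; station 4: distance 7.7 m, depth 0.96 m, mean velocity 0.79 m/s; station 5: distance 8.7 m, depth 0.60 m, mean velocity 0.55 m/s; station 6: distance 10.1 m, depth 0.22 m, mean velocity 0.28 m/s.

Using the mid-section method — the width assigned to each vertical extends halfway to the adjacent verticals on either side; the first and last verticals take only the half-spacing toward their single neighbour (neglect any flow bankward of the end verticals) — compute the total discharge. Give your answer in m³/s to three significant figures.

3.78 m³/s

w_1 = (2.2 − 1.2)/2 = 0.5 m; q_1 = 0.49 × 0.27 × 0.5 = 0.06615 m³/s
w_2 = (3.5 − 1.2)/2 = 1.15 m; q_2 = 0.57 × 0.64 × 1.15 = 0.4195 m³/s
w_3 = (7.7 − 2.2)/2 = 2.75 m; q_3 = 0.47 × 0.68 × 2.75 = 0.8789 m³/s
w_4 = (8.7 − 3.5)/2 = 2.6 m; q_4 = 0.79 × 0.96 × 2.6 = 1.972 m³/s
w_5 = (10.1 − 7.7)/2 = 1.2 m; q_5 = 0.55 × 0.60 × 1.2 = 0.3960 m³/s
w_6 = (10.1 − 8.7)/2 = 0.7 m; q_6 = 0.28 × 0.22 × 0.7 = 0.04312 m³/s
Q = Σ qᵢ = 3.776 m³/s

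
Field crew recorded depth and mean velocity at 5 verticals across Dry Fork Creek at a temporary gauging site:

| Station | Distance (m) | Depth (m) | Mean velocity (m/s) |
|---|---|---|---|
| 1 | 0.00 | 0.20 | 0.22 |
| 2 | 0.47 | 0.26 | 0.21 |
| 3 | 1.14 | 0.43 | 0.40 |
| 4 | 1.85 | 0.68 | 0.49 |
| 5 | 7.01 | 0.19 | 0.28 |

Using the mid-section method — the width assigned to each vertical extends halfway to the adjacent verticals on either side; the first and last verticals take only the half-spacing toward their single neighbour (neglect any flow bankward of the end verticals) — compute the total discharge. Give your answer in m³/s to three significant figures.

1.28 m³/s

w_1 = (0.47 − 0.00)/2 = 0.235 m; q_1 = 0.22 × 0.20 × 0.235 = 0.01034 m³/s
w_2 = (1.14 − 0.00)/2 = 0.57 m; q_2 = 0.21 × 0.26 × 0.57 = 0.03112 m³/s
w_3 = (1.85 − 0.47)/2 = 0.69 m; q_3 = 0.40 × 0.43 × 0.69 = 0.1187 m³/s
w_4 = (7.01 − 1.14)/2 = 2.935 m; q_4 = 0.49 × 0.68 × 2.935 = 0.9779 m³/s
w_5 = (7.01 − 1.85)/2 = 2.58 m; q_5 = 0.28 × 0.19 × 2.58 = 0.1373 m³/s
Q = Σ qᵢ = 1.275 m³/s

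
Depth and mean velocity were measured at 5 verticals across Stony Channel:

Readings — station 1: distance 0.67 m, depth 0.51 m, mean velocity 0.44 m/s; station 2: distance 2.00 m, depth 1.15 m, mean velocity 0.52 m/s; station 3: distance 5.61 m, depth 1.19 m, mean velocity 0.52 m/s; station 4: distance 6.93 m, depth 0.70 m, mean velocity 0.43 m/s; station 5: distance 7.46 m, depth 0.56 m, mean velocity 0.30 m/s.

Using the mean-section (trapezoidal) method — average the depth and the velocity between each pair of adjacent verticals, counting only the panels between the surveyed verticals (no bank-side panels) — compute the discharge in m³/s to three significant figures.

Panel 1-2: Δb = 1.33 m, d̄ = (0.51+1.15)/2 = 0.83, v̄ = (0.44+0.52)/2 = 0.48 → q = 1.33×0.83×0.48 = 0.5299 m³/s
Panel 2-3: Δb = 3.61 m, d̄ = (1.15+1.19)/2 = 1.17, v̄ = (0.52+0.52)/2 = 0.52 → q = 3.61×1.17×0.52 = 2.196 m³/s
Panel 3-4: Δb = 1.32 m, d̄ = (1.19+0.70)/2 = 0.945, v̄ = (0.52+0.43)/2 = 0.475 → q = 1.32×0.945×0.475 = 0.5925 m³/s
Panel 4-5: Δb = 0.53 m, d̄ = (0.70+0.56)/2 = 0.63, v̄ = (0.43+0.30)/2 = 0.365 → q = 0.53×0.63×0.365 = 0.1219 m³/s
Q = Σ q = 3.441 m³/s

3.44 m³/s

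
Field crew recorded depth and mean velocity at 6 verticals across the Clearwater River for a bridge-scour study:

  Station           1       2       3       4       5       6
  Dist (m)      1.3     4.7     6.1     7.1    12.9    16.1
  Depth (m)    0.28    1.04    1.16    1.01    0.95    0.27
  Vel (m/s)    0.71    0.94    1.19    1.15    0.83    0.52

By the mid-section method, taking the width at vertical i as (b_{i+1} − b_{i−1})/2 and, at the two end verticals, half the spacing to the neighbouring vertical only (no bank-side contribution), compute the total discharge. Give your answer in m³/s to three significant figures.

w_1 = (4.7 − 1.3)/2 = 1.7 m; q_1 = 0.71 × 0.28 × 1.7 = 0.3380 m³/s
w_2 = (6.1 − 1.3)/2 = 2.4 m; q_2 = 0.94 × 1.04 × 2.4 = 2.346 m³/s
w_3 = (7.1 − 4.7)/2 = 1.2 m; q_3 = 1.19 × 1.16 × 1.2 = 1.656 m³/s
w_4 = (12.9 − 6.1)/2 = 3.4 m; q_4 = 1.15 × 1.01 × 3.4 = 3.949 m³/s
w_5 = (16.1 − 7.1)/2 = 4.5 m; q_5 = 0.83 × 0.95 × 4.5 = 3.548 m³/s
w_6 = (16.1 − 12.9)/2 = 1.6 m; q_6 = 0.52 × 0.27 × 1.6 = 0.2246 m³/s
Q = Σ qᵢ = 12.06 m³/s

12.1 m³/s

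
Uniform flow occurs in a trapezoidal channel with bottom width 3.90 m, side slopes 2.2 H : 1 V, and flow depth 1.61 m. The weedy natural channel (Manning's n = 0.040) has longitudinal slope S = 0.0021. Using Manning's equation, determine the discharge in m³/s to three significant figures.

14.0 m³/s

A = (b + z·y)·y = (3.90 + 2.2×1.61)×1.61 = 11.98 m²
P = b + 2y√(1+z²) = 3.90 + 2×1.61×√(1+2.2²) = 11.68 m
R = A/P = 11.98/11.68 = 1.026 m
Q = (1/n)·A·R^(2/3)·S^(1/2) = (1/0.040) × 11.98 × 1.026^(2/3) × 0.0021^(1/2) = 13.96 m³/s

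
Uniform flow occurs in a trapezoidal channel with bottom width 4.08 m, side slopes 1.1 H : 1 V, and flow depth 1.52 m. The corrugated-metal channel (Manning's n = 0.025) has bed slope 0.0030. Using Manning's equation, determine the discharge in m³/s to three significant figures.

19.4 m³/s

A = (b + z·y)·y = (4.08 + 1.1×1.52)×1.52 = 8.743 m²
P = b + 2y√(1+z²) = 4.08 + 2×1.52×√(1+1.1²) = 8.599 m
R = A/P = 8.743/8.599 = 1.017 m
Q = (1/n)·A·R^(2/3)·S^(1/2) = (1/0.025) × 8.743 × 1.017^(2/3) × 0.0030^(1/2) = 19.37 m³/s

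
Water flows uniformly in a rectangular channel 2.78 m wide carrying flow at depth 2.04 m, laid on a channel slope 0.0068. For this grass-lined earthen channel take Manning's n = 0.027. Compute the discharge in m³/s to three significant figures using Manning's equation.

15.3 m³/s

A = b·y = 2.78 × 2.04 = 5.671 m²
P = b + 2y = 2.78 + 2×2.04 = 6.860 m
R = A/P = 5.671/6.860 = 0.8267 m
Q = (1/n)·A·R^(2/3)·S^(1/2) = (1/0.027) × 5.671 × 0.8267^(2/3) × 0.0068^(1/2) = 15.26 m³/s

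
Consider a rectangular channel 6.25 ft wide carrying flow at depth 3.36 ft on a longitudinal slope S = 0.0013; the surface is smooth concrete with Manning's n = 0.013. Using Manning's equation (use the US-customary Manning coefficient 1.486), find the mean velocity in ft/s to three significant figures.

A = b·y = 6.25 × 3.36 = 21.00 ft²
P = b + 2y = 6.25 + 2×3.36 = 12.97 ft
R = A/P = 21.00/12.97 = 1.619 ft
Q = (1.486/n)·A·R^(2/3)·S^(1/2) = (1.486/0.013) × 21.00 × 1.619^(2/3) × 0.0013^(1/2) = 119.3 ft³/s
V = Q/A = 119.3/21.00 = 5.683 ft/s

5.68 ft/s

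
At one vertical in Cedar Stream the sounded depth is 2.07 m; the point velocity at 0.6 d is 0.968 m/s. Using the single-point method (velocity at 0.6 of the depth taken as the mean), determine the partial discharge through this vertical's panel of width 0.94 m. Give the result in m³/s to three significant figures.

1.88 m³/s

v̄ = v₀.₆ = 0.968 m/s
q = v̄ × d × w = 0.9680 × 2.07 × 0.94 = 1.884 m³/s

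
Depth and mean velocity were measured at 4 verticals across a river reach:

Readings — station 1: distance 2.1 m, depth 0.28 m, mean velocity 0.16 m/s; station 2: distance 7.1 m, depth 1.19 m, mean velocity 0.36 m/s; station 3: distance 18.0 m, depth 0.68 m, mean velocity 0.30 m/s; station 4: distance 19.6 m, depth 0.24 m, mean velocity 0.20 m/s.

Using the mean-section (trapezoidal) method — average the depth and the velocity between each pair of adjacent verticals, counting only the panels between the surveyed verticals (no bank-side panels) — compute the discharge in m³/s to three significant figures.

4.50 m³/s

Panel 1-2: Δb = 5 m, d̄ = (0.28+1.19)/2 = 0.735, v̄ = (0.16+0.36)/2 = 0.26 → q = 5×0.735×0.26 = 0.9555 m³/s
Panel 2-3: Δb = 10.9 m, d̄ = (1.19+0.68)/2 = 0.935, v̄ = (0.36+0.30)/2 = 0.33 → q = 10.9×0.935×0.33 = 3.363 m³/s
Panel 3-4: Δb = 1.6 m, d̄ = (0.68+0.24)/2 = 0.46, v̄ = (0.30+0.20)/2 = 0.25 → q = 1.6×0.46×0.25 = 0.1840 m³/s
Q = Σ q = 4.503 m³/s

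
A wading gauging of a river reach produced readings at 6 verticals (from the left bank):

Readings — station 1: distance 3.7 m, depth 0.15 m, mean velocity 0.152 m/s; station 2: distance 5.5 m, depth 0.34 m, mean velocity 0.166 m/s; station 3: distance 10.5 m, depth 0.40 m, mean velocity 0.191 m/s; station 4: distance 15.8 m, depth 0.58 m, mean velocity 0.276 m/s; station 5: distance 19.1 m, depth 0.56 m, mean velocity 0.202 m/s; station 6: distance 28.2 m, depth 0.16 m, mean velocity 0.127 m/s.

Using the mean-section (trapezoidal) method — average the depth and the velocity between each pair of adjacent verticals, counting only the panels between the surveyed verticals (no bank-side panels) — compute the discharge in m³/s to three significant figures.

2.00 m³/s

Panel 1-2: Δb = 1.8 m, d̄ = (0.15+0.34)/2 = 0.245, v̄ = (0.152+0.166)/2 = 0.159 → q = 1.8×0.245×0.159 = 0.07012 m³/s
Panel 2-3: Δb = 5 m, d̄ = (0.34+0.40)/2 = 0.37, v̄ = (0.166+0.191)/2 = 0.1785 → q = 5×0.37×0.1785 = 0.3302 m³/s
Panel 3-4: Δb = 5.3 m, d̄ = (0.40+0.58)/2 = 0.49, v̄ = (0.191+0.276)/2 = 0.2335 → q = 5.3×0.49×0.2335 = 0.6064 m³/s
Panel 4-5: Δb = 3.3 m, d̄ = (0.58+0.56)/2 = 0.57, v̄ = (0.276+0.202)/2 = 0.239 → q = 3.3×0.57×0.239 = 0.4496 m³/s
Panel 5-6: Δb = 9.1 m, d̄ = (0.56+0.16)/2 = 0.36, v̄ = (0.202+0.127)/2 = 0.1645 → q = 9.1×0.36×0.1645 = 0.5389 m³/s
Q = Σ q = 1.995 m³/s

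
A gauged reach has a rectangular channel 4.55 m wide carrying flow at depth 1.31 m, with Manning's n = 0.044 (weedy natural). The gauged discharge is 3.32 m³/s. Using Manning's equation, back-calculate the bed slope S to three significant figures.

0.000768

A = b·y = 4.55 × 1.31 = 5.961 m²
P = b + 2y = 4.55 + 2×1.31 = 7.170 m
R = A/P = 5.961/7.170 = 0.8313 m
S = (Q·n / (1·A·R^(2/3)))² = (3.32×0.044 / (1×5.961×0.8841))² = 0.0007684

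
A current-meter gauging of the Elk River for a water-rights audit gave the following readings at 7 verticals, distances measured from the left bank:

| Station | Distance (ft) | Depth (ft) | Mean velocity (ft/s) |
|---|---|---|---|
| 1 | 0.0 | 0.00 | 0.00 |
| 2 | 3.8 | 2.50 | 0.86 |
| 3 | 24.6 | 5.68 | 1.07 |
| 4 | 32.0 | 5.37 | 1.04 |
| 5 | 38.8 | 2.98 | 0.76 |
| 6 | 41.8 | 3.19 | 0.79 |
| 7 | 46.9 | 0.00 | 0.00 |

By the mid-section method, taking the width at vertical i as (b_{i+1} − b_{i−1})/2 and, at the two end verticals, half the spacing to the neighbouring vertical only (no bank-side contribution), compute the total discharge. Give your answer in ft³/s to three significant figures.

173 ft³/s

w_2 = (24.6 − 0.0)/2 = 12.3 ft; q_2 = 0.86 × 2.50 × 12.3 = 26.45 ft³/s
w_3 = (32.0 − 3.8)/2 = 14.1 ft; q_3 = 1.07 × 5.68 × 14.1 = 85.69 ft³/s
w_4 = (38.8 − 24.6)/2 = 7.1 ft; q_4 = 1.04 × 5.37 × 7.1 = 39.65 ft³/s
w_5 = (41.8 − 32.0)/2 = 4.9 ft; q_5 = 0.76 × 2.98 × 4.9 = 11.10 ft³/s
w_6 = (46.9 − 38.8)/2 = 4.05 ft; q_6 = 0.79 × 3.19 × 4.05 = 10.21 ft³/s
Stations 1, 7 contribute zero (depth or velocity is 0).
Q = Σ qᵢ = 173.1 ft³/s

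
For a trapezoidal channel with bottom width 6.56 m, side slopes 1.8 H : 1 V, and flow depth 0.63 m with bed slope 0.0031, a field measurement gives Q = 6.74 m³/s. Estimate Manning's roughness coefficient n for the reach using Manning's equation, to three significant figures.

0.0262

A = (b + z·y)·y = (6.56 + 1.8×0.63)×0.63 = 4.847 m²
P = b + 2y√(1+z²) = 6.56 + 2×0.63×√(1+1.8²) = 9.154 m
R = A/P = 4.847/9.154 = 0.5295 m
n = (1/Q)·A·R^(2/3)·S^(1/2) = (1/6.74) × 4.847 × 0.6545 × 0.05568 = 0.02621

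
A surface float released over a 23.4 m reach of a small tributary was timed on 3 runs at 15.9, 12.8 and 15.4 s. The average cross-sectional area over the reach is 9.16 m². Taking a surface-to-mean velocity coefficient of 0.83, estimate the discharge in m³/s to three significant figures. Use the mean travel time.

12.1 m³/s

t̄ = (15.9 + 12.8 + 15.4) / 3 = 14.7 s
v_surface = L / t̄ = 23.4 / 14.7 = 1.592 m/s
v_mean = 0.83 × 1.592 = 1.321 m/s
Q = A × v_mean = 9.16 × 1.321 = 12.10 m³/s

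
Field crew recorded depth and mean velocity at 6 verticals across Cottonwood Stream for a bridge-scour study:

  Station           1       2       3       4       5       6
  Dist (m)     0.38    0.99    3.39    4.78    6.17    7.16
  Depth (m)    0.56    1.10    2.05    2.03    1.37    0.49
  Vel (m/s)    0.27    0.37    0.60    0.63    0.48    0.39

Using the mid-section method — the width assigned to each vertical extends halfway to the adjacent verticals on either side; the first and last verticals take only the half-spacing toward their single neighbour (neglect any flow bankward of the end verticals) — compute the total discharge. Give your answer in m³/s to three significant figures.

w_1 = (0.99 − 0.38)/2 = 0.305 m; q_1 = 0.27 × 0.56 × 0.305 = 0.04612 m³/s
w_2 = (3.39 − 0.38)/2 = 1.505 m; q_2 = 0.37 × 1.10 × 1.505 = 0.6125 m³/s
w_3 = (4.78 − 0.99)/2 = 1.895 m; q_3 = 0.60 × 2.05 × 1.895 = 2.331 m³/s
w_4 = (6.17 − 3.39)/2 = 1.39 m; q_4 = 0.63 × 2.03 × 1.39 = 1.778 m³/s
w_5 = (7.16 − 4.78)/2 = 1.19 m; q_5 = 0.48 × 1.37 × 1.19 = 0.7825 m³/s
w_6 = (7.16 − 6.17)/2 = 0.495 m; q_6 = 0.39 × 0.49 × 0.495 = 0.09459 m³/s
Q = Σ qᵢ = 5.644 m³/s

5.64 m³/s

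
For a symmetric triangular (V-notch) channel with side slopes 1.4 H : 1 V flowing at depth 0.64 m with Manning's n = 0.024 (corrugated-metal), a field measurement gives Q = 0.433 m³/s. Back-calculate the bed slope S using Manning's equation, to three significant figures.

A = z·y² = 1.4×0.64² = 0.5734 m²
P = 2y√(1+z²) = 2×0.64×√(1+1.4²) = 2.202 m
R = A/P = 0.5734/2.202 = 0.2604 m
S = (Q·n / (1·A·R^(2/3)))² = (0.433×0.024 / (1×0.5734×0.4078))² = 0.001975

0.00198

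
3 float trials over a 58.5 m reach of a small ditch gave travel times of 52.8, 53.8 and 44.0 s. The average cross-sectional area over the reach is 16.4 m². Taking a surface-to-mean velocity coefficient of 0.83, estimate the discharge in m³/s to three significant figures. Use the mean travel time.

15.9 m³/s

t̄ = (52.8 + 53.8 + 44.0) / 3 = 50.2 s
v_surface = L / t̄ = 58.5 / 50.2 = 1.165 m/s
v_mean = 0.83 × 1.165 = 0.9672 m/s
Q = A × v_mean = 16.4 × 0.9672 = 15.86 m³/s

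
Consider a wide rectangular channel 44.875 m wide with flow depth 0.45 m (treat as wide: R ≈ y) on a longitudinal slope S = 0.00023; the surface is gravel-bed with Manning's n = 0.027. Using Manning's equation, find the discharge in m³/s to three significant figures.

A = b·y = 44.875 × 0.45 = 20.19 m²
Wide channel: R ≈ y = 0.45 m
Q = (1/n)·A·R^(2/3)·S^(1/2) = (1/0.027) × 20.19 × 0.4500^(2/3) × 0.00023^(1/2) = 6.661 m³/s

6.66 m³/s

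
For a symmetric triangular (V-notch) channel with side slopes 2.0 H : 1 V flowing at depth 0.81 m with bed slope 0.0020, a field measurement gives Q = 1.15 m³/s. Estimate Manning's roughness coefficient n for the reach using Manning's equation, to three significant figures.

0.0259

A = z·y² = 2.0×0.81² = 1.312 m²
P = 2y√(1+z²) = 2×0.81×√(1+2.0²) = 3.622 m
R = A/P = 1.312/3.622 = 0.3622 m
n = (1/Q)·A·R^(2/3)·S^(1/2) = (1/1.15) × 1.312 × 0.5082 × 0.04472 = 0.02593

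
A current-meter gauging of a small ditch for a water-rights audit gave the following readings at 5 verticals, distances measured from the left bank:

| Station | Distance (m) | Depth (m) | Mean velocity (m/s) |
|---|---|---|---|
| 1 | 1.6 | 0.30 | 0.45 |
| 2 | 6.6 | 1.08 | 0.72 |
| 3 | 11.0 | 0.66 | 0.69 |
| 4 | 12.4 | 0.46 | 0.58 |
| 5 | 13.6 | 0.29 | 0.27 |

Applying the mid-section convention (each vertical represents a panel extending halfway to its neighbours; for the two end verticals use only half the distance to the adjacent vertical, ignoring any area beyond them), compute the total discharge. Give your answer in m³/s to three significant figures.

5.71 m³/s

w_1 = (6.6 − 1.6)/2 = 2.5 m; q_1 = 0.45 × 0.30 × 2.5 = 0.3375 m³/s
w_2 = (11.0 − 1.6)/2 = 4.7 m; q_2 = 0.72 × 1.08 × 4.7 = 3.655 m³/s
w_3 = (12.4 − 6.6)/2 = 2.9 m; q_3 = 0.69 × 0.66 × 2.9 = 1.321 m³/s
w_4 = (13.6 − 11.0)/2 = 1.3 m; q_4 = 0.58 × 0.46 × 1.3 = 0.3468 m³/s
w_5 = (13.6 − 12.4)/2 = 0.6 m; q_5 = 0.27 × 0.29 × 0.6 = 0.04698 m³/s
Q = Σ qᵢ = 5.707 m³/s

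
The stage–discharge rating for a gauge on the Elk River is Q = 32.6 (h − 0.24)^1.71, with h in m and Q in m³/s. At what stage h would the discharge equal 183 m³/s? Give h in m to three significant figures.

2.98 m

h − h₀ = (Q/C)^(1/b) = (183/32.6)^(1/1.71) = 2.743 m
h = 0.24 + 2.743 = 2.983 m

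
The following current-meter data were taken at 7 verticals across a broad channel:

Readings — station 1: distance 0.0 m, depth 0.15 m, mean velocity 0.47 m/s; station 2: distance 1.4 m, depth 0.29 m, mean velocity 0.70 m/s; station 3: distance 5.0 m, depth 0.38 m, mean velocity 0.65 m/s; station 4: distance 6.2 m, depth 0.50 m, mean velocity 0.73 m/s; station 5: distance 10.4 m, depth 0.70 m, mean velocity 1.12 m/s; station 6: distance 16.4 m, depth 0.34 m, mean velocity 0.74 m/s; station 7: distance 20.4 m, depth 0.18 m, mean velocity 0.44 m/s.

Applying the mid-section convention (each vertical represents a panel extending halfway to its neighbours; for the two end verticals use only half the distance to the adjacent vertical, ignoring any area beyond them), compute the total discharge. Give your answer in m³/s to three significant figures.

w_1 = (1.4 − 0.0)/2 = 0.7 m; q_1 = 0.47 × 0.15 × 0.7 = 0.04935 m³/s
w_2 = (5.0 − 0.0)/2 = 2.5 m; q_2 = 0.70 × 0.29 × 2.5 = 0.5075 m³/s
w_3 = (6.2 − 1.4)/2 = 2.4 m; q_3 = 0.65 × 0.38 × 2.4 = 0.5928 m³/s
w_4 = (10.4 − 5.0)/2 = 2.7 m; q_4 = 0.73 × 0.50 × 2.7 = 0.9855 m³/s
w_5 = (16.4 − 6.2)/2 = 5.1 m; q_5 = 1.12 × 0.70 × 5.1 = 3.998 m³/s
w_6 = (20.4 − 10.4)/2 = 5 m; q_6 = 0.74 × 0.34 × 5 = 1.258 m³/s
w_7 = (20.4 − 16.4)/2 = 2 m; q_7 = 0.44 × 0.18 × 2 = 0.1584 m³/s
Q = Σ qᵢ = 7.550 m³/s

7.55 m³/s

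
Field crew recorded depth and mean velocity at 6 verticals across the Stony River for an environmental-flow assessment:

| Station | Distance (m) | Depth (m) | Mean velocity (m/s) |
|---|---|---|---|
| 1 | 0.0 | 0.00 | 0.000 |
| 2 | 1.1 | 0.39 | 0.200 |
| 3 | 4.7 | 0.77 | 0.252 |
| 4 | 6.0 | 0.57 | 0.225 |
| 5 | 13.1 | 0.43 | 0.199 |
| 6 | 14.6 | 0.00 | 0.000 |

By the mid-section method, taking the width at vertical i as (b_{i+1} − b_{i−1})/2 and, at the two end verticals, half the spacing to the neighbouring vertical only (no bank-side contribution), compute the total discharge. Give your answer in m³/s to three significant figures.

w_2 = (4.7 − 0.0)/2 = 2.35 m; q_2 = 0.200 × 0.39 × 2.35 = 0.1833 m³/s
w_3 = (6.0 − 1.1)/2 = 2.45 m; q_3 = 0.252 × 0.77 × 2.45 = 0.4754 m³/s
w_4 = (13.1 − 4.7)/2 = 4.2 m; q_4 = 0.225 × 0.57 × 4.2 = 0.5387 m³/s
w_5 = (14.6 − 6.0)/2 = 4.3 m; q_5 = 0.199 × 0.43 × 4.3 = 0.3680 m³/s
Stations 1, 6 contribute zero (depth or velocity is 0).
Q = Σ qᵢ = 1.565 m³/s

1.57 m³/s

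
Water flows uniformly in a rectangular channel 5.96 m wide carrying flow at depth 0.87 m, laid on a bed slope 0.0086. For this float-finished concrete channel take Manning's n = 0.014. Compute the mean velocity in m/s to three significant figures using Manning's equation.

A = b·y = 5.96 × 0.87 = 5.185 m²
P = b + 2y = 5.96 + 2×0.87 = 7.700 m
R = A/P = 5.185/7.700 = 0.6734 m
Q = (1/n)·A·R^(2/3)·S^(1/2) = (1/0.014) × 5.185 × 0.6734^(2/3) × 0.0086^(1/2) = 26.39 m³/s
V = Q/A = 26.39/5.185 = 5.089 m/s

5.09 m/s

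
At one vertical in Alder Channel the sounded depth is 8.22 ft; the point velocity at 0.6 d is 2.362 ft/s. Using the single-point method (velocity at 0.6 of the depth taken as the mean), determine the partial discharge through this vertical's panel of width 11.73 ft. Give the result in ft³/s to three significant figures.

v̄ = v₀.₆ = 2.362 ft/s
q = v̄ × d × w = 2.362 × 8.22 × 11.73 = 227.7 ft³/s

228 ft³/s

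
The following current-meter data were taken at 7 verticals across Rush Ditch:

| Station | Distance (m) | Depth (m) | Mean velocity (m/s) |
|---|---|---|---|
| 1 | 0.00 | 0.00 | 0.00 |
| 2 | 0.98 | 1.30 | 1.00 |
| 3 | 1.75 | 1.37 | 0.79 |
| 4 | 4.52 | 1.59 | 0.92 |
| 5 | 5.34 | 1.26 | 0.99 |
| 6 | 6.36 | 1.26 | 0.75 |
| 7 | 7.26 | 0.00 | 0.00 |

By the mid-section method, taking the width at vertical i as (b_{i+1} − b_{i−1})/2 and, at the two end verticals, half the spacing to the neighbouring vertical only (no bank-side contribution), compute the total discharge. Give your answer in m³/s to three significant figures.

w_2 = (1.75 − 0.00)/2 = 0.875 m; q_2 = 1.00 × 1.30 × 0.875 = 1.138 m³/s
w_3 = (4.52 − 0.98)/2 = 1.77 m; q_3 = 0.79 × 1.37 × 1.77 = 1.916 m³/s
w_4 = (5.34 − 1.75)/2 = 1.795 m; q_4 = 0.92 × 1.59 × 1.795 = 2.626 m³/s
w_5 = (6.36 − 4.52)/2 = 0.92 m; q_5 = 0.99 × 1.26 × 0.92 = 1.148 m³/s
w_6 = (7.26 − 5.34)/2 = 0.96 m; q_6 = 0.75 × 1.26 × 0.96 = 0.9072 m³/s
Stations 1, 7 contribute zero (depth or velocity is 0).
Q = Σ qᵢ = 7.734 m³/s

7.73 m³/s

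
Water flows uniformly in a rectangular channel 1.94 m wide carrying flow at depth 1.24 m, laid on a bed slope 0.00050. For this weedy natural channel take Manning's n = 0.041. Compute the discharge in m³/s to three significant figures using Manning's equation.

A = b·y = 1.94 × 1.24 = 2.406 m²
P = b + 2y = 1.94 + 2×1.24 = 4.420 m
R = A/P = 2.406/4.420 = 0.5443 m
Q = (1/n)·A·R^(2/3)·S^(1/2) = (1/0.041) × 2.406 × 0.5443^(2/3) × 0.00050^(1/2) = 0.8746 m³/s

0.875 m³/s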